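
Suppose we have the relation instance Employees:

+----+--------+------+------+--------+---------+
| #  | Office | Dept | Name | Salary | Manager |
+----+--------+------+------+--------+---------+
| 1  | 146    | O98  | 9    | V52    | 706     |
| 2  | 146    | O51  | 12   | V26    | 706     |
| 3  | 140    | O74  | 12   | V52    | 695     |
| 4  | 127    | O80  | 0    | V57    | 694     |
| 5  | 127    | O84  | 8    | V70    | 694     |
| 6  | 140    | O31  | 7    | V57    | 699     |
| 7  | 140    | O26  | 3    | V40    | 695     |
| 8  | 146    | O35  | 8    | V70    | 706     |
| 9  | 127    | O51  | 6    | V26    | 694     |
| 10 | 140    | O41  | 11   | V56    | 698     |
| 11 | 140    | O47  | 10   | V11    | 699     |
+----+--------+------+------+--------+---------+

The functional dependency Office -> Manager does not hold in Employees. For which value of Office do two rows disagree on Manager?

Office=146: rows 1, 2, 8 → Manager = 706, 706, 706 ✓
Office=140: rows 3, 6, 7, 10, 11 → Manager takes values {695, 699, 698} — violation
Office=127: rows 4, 5, 9 → Manager = 694, 694, 694 ✓
The only Office value with inconsistent Manager is Office=140.

140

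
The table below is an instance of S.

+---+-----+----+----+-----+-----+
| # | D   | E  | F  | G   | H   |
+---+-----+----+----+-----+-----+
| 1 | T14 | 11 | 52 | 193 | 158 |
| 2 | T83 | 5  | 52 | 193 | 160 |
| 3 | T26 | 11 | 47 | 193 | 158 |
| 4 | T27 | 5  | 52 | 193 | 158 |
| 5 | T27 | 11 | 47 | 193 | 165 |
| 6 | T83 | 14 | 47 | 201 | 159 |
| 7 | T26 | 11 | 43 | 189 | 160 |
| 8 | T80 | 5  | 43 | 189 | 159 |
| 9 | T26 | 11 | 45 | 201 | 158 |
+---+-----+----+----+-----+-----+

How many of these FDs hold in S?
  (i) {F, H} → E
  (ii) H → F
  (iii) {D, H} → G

(i) {F, H} → E: (F=52, H=158): rows 1, 4 → E takes values {11, 5} — violation — fails.
(ii) H → F: H=158: rows 1, 3, 4, 9 → F takes values {52, 47, 45} — violation; H=160: rows 2, 7 → F takes values {52, 43} — violation; H=159: rows 6, 8 → F takes values {47, 43} — violation — fails.
(iii) {D, H} → G: (D=T26, H=158): rows 3, 9 → G takes values {193, 201} — violation — fails.
None of the 3 dependencies hold.

0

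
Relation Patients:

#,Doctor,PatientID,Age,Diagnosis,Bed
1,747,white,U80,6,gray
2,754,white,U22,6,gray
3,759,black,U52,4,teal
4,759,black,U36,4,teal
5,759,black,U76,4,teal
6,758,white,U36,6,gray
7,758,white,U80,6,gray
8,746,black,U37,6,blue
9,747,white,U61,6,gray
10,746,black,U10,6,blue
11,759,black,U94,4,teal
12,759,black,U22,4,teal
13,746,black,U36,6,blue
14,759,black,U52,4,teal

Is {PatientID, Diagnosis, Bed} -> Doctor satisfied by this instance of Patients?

No

(PatientID=white, Diagnosis=6, Bed=gray): rows 1, 2, 6, 7, 9 → Doctor takes values {747, 754, 758} — violation
(PatientID=black, Diagnosis=4, Bed=teal): rows 3, 4, 5, 11, 12, 14 → Doctor = 759, 759, 759, 759, 759, 759 ✓
(PatientID=black, Diagnosis=6, Bed=blue): rows 8, 10, 13 → Doctor = 746, 746, 746 ✓
Two rows agree on {PatientID, Diagnosis, Bed} but differ on Doctor, so {PatientID, Diagnosis, Bed} -> Doctor does not hold.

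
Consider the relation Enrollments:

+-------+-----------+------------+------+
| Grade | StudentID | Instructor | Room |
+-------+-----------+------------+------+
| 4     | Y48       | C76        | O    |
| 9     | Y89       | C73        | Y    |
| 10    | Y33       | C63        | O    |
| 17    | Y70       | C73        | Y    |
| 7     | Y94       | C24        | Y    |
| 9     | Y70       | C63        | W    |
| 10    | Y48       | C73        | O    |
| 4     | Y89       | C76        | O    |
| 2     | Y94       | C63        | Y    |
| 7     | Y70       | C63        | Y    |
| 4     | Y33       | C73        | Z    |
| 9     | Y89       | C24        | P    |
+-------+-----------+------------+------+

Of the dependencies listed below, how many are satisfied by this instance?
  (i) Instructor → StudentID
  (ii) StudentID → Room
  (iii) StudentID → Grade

(i) Instructor → StudentID: Instructor=C76: 2 rows → StudentID takes values {Y48, Y89} — violation; Instructor=C73: 4 rows → StudentID takes values {Y89, Y70, Y48, Y33} — violation; Instructor=C63: 4 rows → StudentID takes values {Y33, Y70, Y94} — violation; Instructor=C24: 2 rows → StudentID takes values {Y94, Y89} — violation — fails.
(ii) StudentID → Room: StudentID=Y89: 3 rows → Room takes values {Y, O, P} — violation; StudentID=Y33: 2 rows → Room takes values {O, Z} — violation; StudentID=Y70: 3 rows → Room takes values {Y, W} — violation — fails.
(iii) StudentID → Grade: StudentID=Y48: 2 rows → Grade takes values {4, 10} — violation; StudentID=Y89: 3 rows → Grade takes values {9, 4} — violation; StudentID=Y33: 2 rows → Grade takes values {10, 4} — violation; StudentID=Y70: 3 rows → Grade takes values {17, 9, 7} — violation; StudentID=Y94: 2 rows → Grade takes values {7, 2} — violation — fails.
None of the 3 dependencies hold.

0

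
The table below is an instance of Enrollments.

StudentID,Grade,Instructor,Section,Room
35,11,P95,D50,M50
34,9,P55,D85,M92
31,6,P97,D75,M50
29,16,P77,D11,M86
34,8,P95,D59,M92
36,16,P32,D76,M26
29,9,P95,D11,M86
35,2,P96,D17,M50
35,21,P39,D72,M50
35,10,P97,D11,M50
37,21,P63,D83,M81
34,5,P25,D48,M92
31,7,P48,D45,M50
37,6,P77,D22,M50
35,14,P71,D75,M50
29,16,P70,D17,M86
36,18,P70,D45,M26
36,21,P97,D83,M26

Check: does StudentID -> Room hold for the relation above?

No

StudentID=35: 5 rows → Room = M50, M50, M50, M50, M50 ✓
StudentID=34: 3 rows → Room = M92, M92, M92 ✓
StudentID=31: 2 rows → Room = M50, M50 ✓
StudentID=29: 3 rows → Room = M86, M86, M86 ✓
StudentID=36: 3 rows → Room = M26, M26, M26 ✓
StudentID=37: 2 rows → Room takes values {M81, M50} — violation
Two rows agree on StudentID but differ on Room, so StudentID -> Room does not hold.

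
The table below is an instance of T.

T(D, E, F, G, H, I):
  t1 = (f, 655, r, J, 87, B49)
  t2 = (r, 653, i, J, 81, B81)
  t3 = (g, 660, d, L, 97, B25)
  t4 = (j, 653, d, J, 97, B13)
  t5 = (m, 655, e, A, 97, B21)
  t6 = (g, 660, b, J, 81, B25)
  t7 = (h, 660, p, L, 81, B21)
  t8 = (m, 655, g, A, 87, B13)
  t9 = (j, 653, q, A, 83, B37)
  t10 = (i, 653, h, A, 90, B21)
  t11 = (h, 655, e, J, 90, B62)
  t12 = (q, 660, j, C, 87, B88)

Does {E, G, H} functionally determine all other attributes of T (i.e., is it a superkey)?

All 12 rows have distinct {E, G, H} values, so {E, G, H} → (all attributes) holds and {E, G, H} is a superkey.

Yes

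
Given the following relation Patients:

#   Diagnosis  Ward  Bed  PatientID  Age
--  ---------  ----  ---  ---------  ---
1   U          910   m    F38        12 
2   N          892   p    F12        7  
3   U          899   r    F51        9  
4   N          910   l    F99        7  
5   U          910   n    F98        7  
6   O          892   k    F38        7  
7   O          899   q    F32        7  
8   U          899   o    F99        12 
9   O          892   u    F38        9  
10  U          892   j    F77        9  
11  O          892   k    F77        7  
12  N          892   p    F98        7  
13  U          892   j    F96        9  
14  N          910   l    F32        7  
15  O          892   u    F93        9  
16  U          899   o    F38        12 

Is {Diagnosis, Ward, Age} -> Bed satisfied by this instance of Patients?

(Diagnosis=U, Ward=910, Age=12): row 1 → Bed = m ✓
(Diagnosis=N, Ward=892, Age=7): rows 2, 12 → Bed = p, p ✓
(Diagnosis=U, Ward=899, Age=9): row 3 → Bed = r ✓
(Diagnosis=N, Ward=910, Age=7): rows 4, 14 → Bed = l, l ✓
(Diagnosis=U, Ward=910, Age=7): row 5 → Bed = n ✓
(Diagnosis=O, Ward=892, Age=7): rows 6, 11 → Bed = k, k ✓
(Diagnosis=O, Ward=899, Age=7): row 7 → Bed = q ✓
(Diagnosis=U, Ward=899, Age=12): rows 8, 16 → Bed = o, o ✓
(Diagnosis=O, Ward=892, Age=9): rows 9, 15 → Bed = u, u ✓
(Diagnosis=U, Ward=892, Age=9): rows 10, 13 → Bed = j, j ✓
Every {Diagnosis, Ward, Age} value is associated with a single Bed value, so {Diagnosis, Ward, Age} -> Bed holds.

Yes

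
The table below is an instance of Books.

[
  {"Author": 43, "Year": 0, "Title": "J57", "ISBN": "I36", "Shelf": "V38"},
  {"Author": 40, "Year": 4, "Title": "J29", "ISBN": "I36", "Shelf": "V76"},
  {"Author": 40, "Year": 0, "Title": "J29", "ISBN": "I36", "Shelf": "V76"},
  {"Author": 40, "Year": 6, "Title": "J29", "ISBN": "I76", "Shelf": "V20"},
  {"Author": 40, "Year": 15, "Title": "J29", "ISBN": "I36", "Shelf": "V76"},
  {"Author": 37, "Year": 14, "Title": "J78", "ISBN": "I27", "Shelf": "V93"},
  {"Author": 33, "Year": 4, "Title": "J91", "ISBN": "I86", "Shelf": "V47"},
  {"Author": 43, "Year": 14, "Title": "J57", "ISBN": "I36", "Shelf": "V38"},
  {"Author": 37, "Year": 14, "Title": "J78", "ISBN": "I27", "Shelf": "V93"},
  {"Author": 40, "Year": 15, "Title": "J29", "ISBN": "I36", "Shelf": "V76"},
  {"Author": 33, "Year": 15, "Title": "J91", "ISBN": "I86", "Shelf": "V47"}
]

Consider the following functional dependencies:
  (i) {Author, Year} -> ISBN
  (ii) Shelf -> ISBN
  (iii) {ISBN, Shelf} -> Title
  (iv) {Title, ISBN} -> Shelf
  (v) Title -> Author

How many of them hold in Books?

5

(i) {Author, Year} -> ISBN: every LHS value maps to a single RHS value — holds.
(ii) Shelf -> ISBN: every LHS value maps to a single RHS value — holds.
(iii) {ISBN, Shelf} -> Title: every LHS value maps to a single RHS value — holds.
(iv) {Title, ISBN} -> Shelf: every LHS value maps to a single RHS value — holds.
(v) Title -> Author: every LHS value maps to a single RHS value — holds.
5 of the 5 dependencies hold.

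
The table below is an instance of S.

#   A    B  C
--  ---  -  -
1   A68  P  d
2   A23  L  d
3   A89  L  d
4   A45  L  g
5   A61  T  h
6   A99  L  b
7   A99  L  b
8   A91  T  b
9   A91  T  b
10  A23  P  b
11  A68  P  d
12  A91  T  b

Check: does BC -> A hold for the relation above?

No

(B=P, C=d): rows 1, 11 → A = A68, A68 ✓
(B=L, C=d): rows 2, 3 → A takes values {A23, A89} — violation
(B=L, C=g): row 4 → A = A45 ✓
(B=T, C=h): row 5 → A = A61 ✓
(B=L, C=b): rows 6, 7 → A = A99, A99 ✓
(B=T, C=b): rows 8, 9, 12 → A = A91, A91, A91 ✓
(B=P, C=b): row 10 → A = A23 ✓
Two rows agree on BC but differ on A, so BC -> A does not hold.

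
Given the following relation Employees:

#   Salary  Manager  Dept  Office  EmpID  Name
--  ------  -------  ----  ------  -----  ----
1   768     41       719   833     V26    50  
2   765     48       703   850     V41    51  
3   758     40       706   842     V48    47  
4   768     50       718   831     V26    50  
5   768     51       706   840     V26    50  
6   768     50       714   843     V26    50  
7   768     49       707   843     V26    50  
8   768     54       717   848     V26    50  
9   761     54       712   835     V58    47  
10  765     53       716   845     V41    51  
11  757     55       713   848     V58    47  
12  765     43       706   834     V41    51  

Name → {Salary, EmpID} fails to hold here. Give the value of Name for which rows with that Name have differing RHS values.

47

Name=50: rows 1, 4, 5, 6, 7, 8 → {Salary,EmpID} = (768, V26), (768, V26), (768, V26), (768, V26), (768, V26), (768, V26) ✓
Name=51: rows 2, 10, 12 → {Salary,EmpID} = (765, V41), (765, V41), (765, V41) ✓
Name=47: rows 3, 9, 11 → {Salary,EmpID} takes values {(758, V48), (761, V58), (757, V58)} — violation
The only Name value with inconsistent RHS is Name=47.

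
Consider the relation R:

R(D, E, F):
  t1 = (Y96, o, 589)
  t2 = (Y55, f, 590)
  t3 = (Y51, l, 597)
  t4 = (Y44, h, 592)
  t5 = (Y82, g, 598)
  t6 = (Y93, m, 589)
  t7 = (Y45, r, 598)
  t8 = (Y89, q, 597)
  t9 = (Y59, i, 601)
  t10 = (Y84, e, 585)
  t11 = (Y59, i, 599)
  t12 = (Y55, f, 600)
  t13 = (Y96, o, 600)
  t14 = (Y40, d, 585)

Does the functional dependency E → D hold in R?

E=o: rows 1, 13 → D = Y96, Y96 ✓
E=f: rows 2, 12 → D = Y55, Y55 ✓
E=l: row 3 → D = Y51 ✓
E=h: row 4 → D = Y44 ✓
E=g: row 5 → D = Y82 ✓
E=m: row 6 → D = Y93 ✓
E=r: row 7 → D = Y45 ✓
E=q: row 8 → D = Y89 ✓
E=i: rows 9, 11 → D = Y59, Y59 ✓
E=e: row 10 → D = Y84 ✓
E=d: row 14 → D = Y40 ✓
Every E value is associated with a single D value, so E → D holds.

Yes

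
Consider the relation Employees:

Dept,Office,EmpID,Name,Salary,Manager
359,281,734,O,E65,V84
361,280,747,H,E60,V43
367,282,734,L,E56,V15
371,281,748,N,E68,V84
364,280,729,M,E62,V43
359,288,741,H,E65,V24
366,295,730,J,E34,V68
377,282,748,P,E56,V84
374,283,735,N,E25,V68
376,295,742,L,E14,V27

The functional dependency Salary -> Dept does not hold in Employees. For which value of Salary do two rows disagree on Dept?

E56

Salary=E65: 2 rows → Dept = 359, 359 ✓
Salary=E60: 1 row → Dept = 361 ✓
Salary=E56: 2 rows → Dept takes values {367, 377} — violation
Salary=E68: 1 row → Dept = 371 ✓
Salary=E62: 1 row → Dept = 364 ✓
Salary=E34: 1 row → Dept = 366 ✓
Salary=E25: 1 row → Dept = 374 ✓
Salary=E14: 1 row → Dept = 376 ✓
The only Salary value with inconsistent Dept is Salary=E56.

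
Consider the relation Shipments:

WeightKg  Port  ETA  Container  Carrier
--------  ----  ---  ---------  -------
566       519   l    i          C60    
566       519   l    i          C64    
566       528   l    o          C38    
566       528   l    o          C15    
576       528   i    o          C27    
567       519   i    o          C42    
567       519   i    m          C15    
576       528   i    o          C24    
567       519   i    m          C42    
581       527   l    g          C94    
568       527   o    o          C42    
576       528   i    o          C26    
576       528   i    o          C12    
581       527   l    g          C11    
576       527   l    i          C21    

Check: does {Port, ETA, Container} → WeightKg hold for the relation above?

Yes

(Port=519, ETA=l, Container=i): 2 rows → WeightKg = 566, 566 ✓
(Port=528, ETA=l, Container=o): 2 rows → WeightKg = 566, 566 ✓
(Port=528, ETA=i, Container=o): 4 rows → WeightKg = 576, 576, 576, 576 ✓
(Port=519, ETA=i, Container=o): 1 row → WeightKg = 567 ✓
(Port=519, ETA=i, Container=m): 2 rows → WeightKg = 567, 567 ✓
(Port=527, ETA=l, Container=g): 2 rows → WeightKg = 581, 581 ✓
(Port=527, ETA=o, Container=o): 1 row → WeightKg = 568 ✓
(Port=527, ETA=l, Container=i): 1 row → WeightKg = 576 ✓
Every {Port, ETA, Container} value is associated with a single WeightKg value, so {Port, ETA, Container} → WeightKg holds.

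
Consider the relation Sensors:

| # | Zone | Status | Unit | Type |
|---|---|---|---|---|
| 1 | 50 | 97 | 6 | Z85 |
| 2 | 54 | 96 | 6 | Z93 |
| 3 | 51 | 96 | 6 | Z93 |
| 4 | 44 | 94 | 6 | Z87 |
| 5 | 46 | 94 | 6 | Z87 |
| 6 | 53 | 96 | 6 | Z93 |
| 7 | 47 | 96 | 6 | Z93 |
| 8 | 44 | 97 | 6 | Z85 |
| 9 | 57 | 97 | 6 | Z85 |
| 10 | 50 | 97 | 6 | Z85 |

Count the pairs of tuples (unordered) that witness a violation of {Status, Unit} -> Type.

0

(Status=97, Unit=6): all 4 rows agree on Type — 0 pairs.
(Status=96, Unit=6): all 4 rows agree on Type — 0 pairs.
(Status=94, Unit=6): all 2 rows agree on Type — 0 pairs.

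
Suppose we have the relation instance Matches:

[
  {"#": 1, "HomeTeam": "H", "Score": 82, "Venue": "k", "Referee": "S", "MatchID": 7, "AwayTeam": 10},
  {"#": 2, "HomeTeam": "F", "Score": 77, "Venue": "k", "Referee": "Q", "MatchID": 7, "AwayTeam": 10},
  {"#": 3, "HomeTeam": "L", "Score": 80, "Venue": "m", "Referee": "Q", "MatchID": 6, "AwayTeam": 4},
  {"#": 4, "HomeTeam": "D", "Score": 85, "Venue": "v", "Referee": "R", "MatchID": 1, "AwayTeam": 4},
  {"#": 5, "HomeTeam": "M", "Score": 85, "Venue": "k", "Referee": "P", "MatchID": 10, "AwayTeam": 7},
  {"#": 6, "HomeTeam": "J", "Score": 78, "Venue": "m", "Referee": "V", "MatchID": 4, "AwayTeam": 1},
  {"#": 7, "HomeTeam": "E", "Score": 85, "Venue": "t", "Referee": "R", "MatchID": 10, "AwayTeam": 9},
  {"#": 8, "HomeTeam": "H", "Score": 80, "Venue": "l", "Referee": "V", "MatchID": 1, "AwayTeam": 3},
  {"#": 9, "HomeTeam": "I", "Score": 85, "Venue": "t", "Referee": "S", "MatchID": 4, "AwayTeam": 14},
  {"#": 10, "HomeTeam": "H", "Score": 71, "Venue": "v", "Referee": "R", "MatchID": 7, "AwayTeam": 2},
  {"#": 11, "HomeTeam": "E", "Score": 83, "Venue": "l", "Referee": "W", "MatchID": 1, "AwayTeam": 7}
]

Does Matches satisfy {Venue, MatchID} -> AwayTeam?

No

(Venue=k, MatchID=7): rows 1, 2 → AwayTeam = 10, 10 ✓
(Venue=m, MatchID=6): row 3 → AwayTeam = 4 ✓
(Venue=v, MatchID=1): row 4 → AwayTeam = 4 ✓
(Venue=k, MatchID=10): row 5 → AwayTeam = 7 ✓
(Venue=m, MatchID=4): row 6 → AwayTeam = 1 ✓
(Venue=t, MatchID=10): row 7 → AwayTeam = 9 ✓
(Venue=l, MatchID=1): rows 8, 11 → AwayTeam takes values {3, 7} — violation
(Venue=t, MatchID=4): row 9 → AwayTeam = 14 ✓
(Venue=v, MatchID=7): row 10 → AwayTeam = 2 ✓
Two rows agree on {Venue, MatchID} but differ on AwayTeam, so {Venue, MatchID} -> AwayTeam does not hold.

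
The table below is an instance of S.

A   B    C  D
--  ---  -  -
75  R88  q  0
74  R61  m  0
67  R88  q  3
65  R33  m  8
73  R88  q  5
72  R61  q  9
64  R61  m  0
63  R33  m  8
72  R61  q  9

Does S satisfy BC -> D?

(B=R88, C=q): 3 rows → D takes values {0, 3, 5} — violation
(B=R61, C=m): 2 rows → D = 0, 0 ✓
(B=R33, C=m): 2 rows → D = 8, 8 ✓
(B=R61, C=q): 2 rows → D = 9, 9 ✓
Two rows agree on BC but differ on D, so BC -> D does not hold.

No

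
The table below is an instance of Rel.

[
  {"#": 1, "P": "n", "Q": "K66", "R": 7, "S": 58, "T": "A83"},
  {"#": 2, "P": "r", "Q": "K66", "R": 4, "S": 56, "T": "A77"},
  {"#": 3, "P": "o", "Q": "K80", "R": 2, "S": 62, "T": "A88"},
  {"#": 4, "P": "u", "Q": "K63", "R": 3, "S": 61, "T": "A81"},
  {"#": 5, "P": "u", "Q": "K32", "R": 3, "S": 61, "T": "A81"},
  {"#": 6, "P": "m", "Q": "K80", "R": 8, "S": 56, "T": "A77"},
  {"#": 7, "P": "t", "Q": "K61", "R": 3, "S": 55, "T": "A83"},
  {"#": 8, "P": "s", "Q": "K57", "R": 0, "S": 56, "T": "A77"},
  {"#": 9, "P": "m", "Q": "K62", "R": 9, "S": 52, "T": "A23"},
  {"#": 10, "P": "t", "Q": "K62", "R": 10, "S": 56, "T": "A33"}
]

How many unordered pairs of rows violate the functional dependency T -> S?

1

T=A83: violating pairs (1,7) — 1 pair.
T=A77: all 3 rows agree on S — 0 pairs.
T=A81: all 2 rows agree on S — 0 pairs.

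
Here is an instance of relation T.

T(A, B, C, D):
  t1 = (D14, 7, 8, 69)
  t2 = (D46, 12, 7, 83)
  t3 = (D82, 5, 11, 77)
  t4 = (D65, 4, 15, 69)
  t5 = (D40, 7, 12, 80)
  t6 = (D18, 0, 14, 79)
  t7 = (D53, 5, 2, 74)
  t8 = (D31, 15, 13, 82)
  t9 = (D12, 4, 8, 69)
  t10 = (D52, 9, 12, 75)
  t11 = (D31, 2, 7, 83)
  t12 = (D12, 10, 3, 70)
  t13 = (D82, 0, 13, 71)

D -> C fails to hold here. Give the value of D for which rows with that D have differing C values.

69

D=69: rows 1, 4, 9 → C takes values {8, 15} — violation
D=83: rows 2, 11 → C = 7, 7 ✓
D=77: row 3 → C = 11 ✓
D=80: row 5 → C = 12 ✓
D=79: row 6 → C = 14 ✓
D=74: row 7 → C = 2 ✓
D=82: row 8 → C = 13 ✓
D=75: row 10 → C = 12 ✓
D=70: row 12 → C = 3 ✓
D=71: row 13 → C = 13 ✓
The only D value with inconsistent C is D=69.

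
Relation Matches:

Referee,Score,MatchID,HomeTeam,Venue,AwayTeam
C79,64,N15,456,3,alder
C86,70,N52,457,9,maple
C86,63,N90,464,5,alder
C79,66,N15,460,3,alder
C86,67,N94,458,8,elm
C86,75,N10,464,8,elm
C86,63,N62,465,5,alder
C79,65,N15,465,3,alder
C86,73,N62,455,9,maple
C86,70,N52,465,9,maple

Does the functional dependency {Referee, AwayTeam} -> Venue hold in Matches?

(Referee=C79, AwayTeam=alder): 3 rows → Venue = 3, 3, 3 ✓
(Referee=C86, AwayTeam=maple): 3 rows → Venue = 9, 9, 9 ✓
(Referee=C86, AwayTeam=alder): 2 rows → Venue = 5, 5 ✓
(Referee=C86, AwayTeam=elm): 2 rows → Venue = 8, 8 ✓
Every {Referee, AwayTeam} value is associated with a single Venue value, so {Referee, AwayTeam} -> Venue holds.

Yes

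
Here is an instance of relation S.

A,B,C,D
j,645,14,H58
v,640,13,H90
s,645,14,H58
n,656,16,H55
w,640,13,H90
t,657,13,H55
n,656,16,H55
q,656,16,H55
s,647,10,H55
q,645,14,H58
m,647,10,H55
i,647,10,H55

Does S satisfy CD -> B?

Yes

(C=14, D=H58): 3 rows → B = 645, 645, 645 ✓
(C=13, D=H90): 2 rows → B = 640, 640 ✓
(C=16, D=H55): 3 rows → B = 656, 656, 656 ✓
(C=13, D=H55): 1 row → B = 657 ✓
(C=10, D=H55): 3 rows → B = 647, 647, 647 ✓
Every CD value is associated with a single B value, so CD -> B holds.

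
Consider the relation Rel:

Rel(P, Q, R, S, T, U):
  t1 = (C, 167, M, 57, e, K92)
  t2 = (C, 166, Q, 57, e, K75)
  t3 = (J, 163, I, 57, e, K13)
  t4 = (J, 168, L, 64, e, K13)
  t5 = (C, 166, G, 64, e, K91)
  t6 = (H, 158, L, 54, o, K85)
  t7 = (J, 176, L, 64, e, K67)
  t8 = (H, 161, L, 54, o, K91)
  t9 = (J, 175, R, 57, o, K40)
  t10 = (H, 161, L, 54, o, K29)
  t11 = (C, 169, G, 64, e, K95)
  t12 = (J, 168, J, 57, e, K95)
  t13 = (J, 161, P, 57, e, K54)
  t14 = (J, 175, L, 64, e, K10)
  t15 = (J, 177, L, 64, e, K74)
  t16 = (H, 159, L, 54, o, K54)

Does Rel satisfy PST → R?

(P=C, S=57, T=e): rows 1, 2 → R takes values {M, Q} — violation
(P=J, S=57, T=e): rows 3, 12, 13 → R takes values {I, J, P} — violation
(P=J, S=64, T=e): rows 4, 7, 14, 15 → R = L, L, L, L ✓
(P=C, S=64, T=e): rows 5, 11 → R = G, G ✓
(P=H, S=54, T=o): rows 6, 8, 10, 16 → R = L, L, L, L ✓
(P=J, S=57, T=o): row 9 → R = R ✓
Two rows agree on PST but differ on R, so PST → R does not hold.

No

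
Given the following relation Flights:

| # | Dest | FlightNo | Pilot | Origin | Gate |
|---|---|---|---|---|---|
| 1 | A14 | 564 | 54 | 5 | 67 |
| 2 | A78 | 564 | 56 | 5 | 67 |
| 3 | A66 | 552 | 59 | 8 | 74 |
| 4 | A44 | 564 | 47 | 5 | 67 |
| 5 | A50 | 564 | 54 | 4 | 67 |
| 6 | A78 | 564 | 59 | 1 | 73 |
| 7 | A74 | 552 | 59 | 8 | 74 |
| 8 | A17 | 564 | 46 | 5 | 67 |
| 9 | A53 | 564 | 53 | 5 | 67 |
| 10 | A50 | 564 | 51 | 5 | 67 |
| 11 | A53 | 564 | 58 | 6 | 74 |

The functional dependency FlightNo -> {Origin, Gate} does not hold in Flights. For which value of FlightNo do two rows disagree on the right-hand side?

FlightNo=564: rows 1, 2, 4, 5, 6, 8, 9, 10, 11 → {Origin,Gate} takes values {(5, 67), (4, 67), (1, 73), (6, 74)} — violation
FlightNo=552: rows 3, 7 → {Origin,Gate} = (8, 74), (8, 74) ✓
The only FlightNo value with inconsistent RHS is FlightNo=564.

564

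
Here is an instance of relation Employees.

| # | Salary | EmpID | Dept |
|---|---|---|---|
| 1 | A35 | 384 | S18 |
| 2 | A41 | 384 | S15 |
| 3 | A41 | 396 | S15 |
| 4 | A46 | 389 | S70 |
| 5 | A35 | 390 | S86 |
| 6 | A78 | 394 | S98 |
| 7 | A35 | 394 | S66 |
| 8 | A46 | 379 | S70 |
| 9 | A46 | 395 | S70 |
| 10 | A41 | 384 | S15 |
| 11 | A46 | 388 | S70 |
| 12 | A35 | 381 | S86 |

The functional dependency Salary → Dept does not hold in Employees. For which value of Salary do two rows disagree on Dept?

Salary=A35: rows 1, 5, 7, 12 → Dept takes values {S18, S86, S66} — violation
Salary=A41: rows 2, 3, 10 → Dept = S15, S15, S15 ✓
Salary=A46: rows 4, 8, 9, 11 → Dept = S70, S70, S70, S70 ✓
Salary=A78: row 6 → Dept = S98 ✓
The only Salary value with inconsistent Dept is Salary=A35.

A35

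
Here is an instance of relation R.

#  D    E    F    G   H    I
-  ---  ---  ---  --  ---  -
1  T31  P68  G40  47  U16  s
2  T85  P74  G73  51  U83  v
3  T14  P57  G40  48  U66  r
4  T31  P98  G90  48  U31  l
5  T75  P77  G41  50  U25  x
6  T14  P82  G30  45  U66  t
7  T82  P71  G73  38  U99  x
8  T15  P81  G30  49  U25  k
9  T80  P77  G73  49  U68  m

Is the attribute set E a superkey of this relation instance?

Rows 5 and 9 have the same E value E=P77 but are distinct tuples, so E does not determine every attribute — not a superkey.

No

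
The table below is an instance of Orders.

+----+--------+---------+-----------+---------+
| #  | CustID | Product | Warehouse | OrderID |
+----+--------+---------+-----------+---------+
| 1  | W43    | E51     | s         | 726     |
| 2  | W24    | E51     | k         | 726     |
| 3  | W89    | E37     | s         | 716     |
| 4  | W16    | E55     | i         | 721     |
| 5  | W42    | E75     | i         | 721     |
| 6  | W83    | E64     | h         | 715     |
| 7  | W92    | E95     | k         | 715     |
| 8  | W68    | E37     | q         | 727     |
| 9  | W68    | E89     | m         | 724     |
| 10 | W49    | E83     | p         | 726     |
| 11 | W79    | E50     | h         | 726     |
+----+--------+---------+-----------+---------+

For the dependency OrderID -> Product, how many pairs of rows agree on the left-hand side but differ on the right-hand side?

7

OrderID=726: violating pairs (1,10), (1,11), (2,10), (2,11), (10,11) — 5 pairs.
OrderID=721: violating pairs (4,5) — 1 pair.
OrderID=715: violating pairs (6,7) — 1 pair.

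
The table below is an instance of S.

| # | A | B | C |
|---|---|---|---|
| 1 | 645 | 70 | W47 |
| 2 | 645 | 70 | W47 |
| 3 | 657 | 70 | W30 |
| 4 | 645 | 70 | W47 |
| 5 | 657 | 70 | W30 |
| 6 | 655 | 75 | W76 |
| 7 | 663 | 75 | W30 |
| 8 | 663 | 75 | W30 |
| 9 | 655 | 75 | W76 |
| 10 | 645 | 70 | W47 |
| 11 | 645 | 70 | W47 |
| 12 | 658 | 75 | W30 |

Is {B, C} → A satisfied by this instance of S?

(B=70, C=W47): rows 1, 2, 4, 10, 11 → A = 645, 645, 645, 645, 645 ✓
(B=70, C=W30): rows 3, 5 → A = 657, 657 ✓
(B=75, C=W76): rows 6, 9 → A = 655, 655 ✓
(B=75, C=W30): rows 7, 8, 12 → A takes values {663, 658} — violation
Two rows agree on {B, C} but differ on A, so {B, C} → A does not hold.

No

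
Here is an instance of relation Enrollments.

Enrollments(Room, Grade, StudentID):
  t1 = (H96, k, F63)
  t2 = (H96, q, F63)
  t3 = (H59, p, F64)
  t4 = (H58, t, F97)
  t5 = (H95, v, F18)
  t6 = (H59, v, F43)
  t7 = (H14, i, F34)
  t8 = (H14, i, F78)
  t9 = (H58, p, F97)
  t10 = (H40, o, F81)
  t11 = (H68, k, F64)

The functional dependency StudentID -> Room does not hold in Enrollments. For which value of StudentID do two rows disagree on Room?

StudentID=F63: rows 1, 2 → Room = H96, H96 ✓
StudentID=F64: rows 3, 11 → Room takes values {H59, H68} — violation
StudentID=F97: rows 4, 9 → Room = H58, H58 ✓
StudentID=F18: row 5 → Room = H95 ✓
StudentID=F43: row 6 → Room = H59 ✓
StudentID=F34: row 7 → Room = H14 ✓
StudentID=F78: row 8 → Room = H14 ✓
StudentID=F81: row 10 → Room = H40 ✓
The only StudentID value with inconsistent Room is StudentID=F64.

F64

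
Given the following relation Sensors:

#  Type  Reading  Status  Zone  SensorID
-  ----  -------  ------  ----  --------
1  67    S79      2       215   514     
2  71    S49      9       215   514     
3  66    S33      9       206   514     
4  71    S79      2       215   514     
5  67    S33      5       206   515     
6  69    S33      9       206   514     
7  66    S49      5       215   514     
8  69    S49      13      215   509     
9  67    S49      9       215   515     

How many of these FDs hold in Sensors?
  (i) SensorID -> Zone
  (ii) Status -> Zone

(i) SensorID -> Zone: SensorID=514: rows 1, 2, 3, 4, 6, 7 → Zone takes values {215, 206} — violation; SensorID=515: rows 5, 9 → Zone takes values {206, 215} — violation — fails.
(ii) Status -> Zone: Status=9: rows 2, 3, 6, 9 → Zone takes values {215, 206} — violation; Status=5: rows 5, 7 → Zone takes values {206, 215} — violation — fails.
None of the 2 dependencies hold.

0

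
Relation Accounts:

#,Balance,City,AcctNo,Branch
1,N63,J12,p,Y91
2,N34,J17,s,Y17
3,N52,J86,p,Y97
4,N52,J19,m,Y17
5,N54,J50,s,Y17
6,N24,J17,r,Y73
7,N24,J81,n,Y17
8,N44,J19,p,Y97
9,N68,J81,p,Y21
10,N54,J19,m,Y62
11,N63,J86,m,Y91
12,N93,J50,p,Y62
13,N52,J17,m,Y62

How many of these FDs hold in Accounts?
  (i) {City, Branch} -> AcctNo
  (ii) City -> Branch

(i) {City, Branch} -> AcctNo: every LHS value maps to a single RHS value — holds.
(ii) City -> Branch: City=J17: rows 2, 6, 13 → Branch takes values {Y17, Y73, Y62} — violation; City=J86: rows 3, 11 → Branch takes values {Y97, Y91} — violation; City=J19: rows 4, 8, 10 → Branch takes values {Y17, Y97, Y62} — violation; City=J50: rows 5, 12 → Branch takes values {Y17, Y62} — violation; City=J81: rows 7, 9 → Branch takes values {Y17, Y21} — violation — fails.
1 of the 2 dependencies holds.

1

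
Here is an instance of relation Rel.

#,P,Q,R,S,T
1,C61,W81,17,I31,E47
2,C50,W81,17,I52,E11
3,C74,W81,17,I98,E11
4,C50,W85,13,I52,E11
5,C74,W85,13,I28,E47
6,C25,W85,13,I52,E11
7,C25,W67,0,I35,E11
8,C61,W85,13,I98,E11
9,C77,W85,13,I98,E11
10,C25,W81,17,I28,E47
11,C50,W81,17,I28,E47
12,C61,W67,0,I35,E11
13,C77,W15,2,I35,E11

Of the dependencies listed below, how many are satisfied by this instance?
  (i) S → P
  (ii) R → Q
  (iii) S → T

2

(i) S → P: S=I52: rows 2, 4, 6 → P takes values {C50, C25} — violation; S=I98: rows 3, 8, 9 → P takes values {C74, C61, C77} — violation; S=I28: rows 5, 10, 11 → P takes values {C74, C25, C50} — violation; S=I35: rows 7, 12, 13 → P takes values {C25, C61, C77} — violation — fails.
(ii) R → Q: every LHS value maps to a single RHS value — holds.
(iii) S → T: every LHS value maps to a single RHS value — holds.
2 of the 3 dependencies hold.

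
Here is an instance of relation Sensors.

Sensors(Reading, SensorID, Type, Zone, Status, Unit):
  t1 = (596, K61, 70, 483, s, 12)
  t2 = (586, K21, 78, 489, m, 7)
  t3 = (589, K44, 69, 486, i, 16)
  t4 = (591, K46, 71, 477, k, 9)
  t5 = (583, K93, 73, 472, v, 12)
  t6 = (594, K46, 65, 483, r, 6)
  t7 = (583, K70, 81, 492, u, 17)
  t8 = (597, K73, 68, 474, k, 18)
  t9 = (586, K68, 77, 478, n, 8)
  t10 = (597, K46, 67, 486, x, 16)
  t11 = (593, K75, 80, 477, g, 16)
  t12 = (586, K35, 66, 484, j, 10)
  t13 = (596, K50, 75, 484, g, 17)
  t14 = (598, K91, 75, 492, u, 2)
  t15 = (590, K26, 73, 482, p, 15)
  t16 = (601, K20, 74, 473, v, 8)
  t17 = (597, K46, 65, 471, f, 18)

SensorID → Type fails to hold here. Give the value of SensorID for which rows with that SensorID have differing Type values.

K46

SensorID=K61: row 1 → Type = 70 ✓
SensorID=K21: row 2 → Type = 78 ✓
SensorID=K44: row 3 → Type = 69 ✓
SensorID=K46: rows 4, 6, 10, 17 → Type takes values {71, 65, 67} — violation
SensorID=K93: row 5 → Type = 73 ✓
SensorID=K70: row 7 → Type = 81 ✓
SensorID=K73: row 8 → Type = 68 ✓
SensorID=K68: row 9 → Type = 77 ✓
SensorID=K75: row 11 → Type = 80 ✓
SensorID=K35: row 12 → Type = 66 ✓
SensorID=K50: row 13 → Type = 75 ✓
SensorID=K91: row 14 → Type = 75 ✓
SensorID=K26: row 15 → Type = 73 ✓
SensorID=K20: row 16 → Type = 74 ✓
The only SensorID value with inconsistent Type is SensorID=K46.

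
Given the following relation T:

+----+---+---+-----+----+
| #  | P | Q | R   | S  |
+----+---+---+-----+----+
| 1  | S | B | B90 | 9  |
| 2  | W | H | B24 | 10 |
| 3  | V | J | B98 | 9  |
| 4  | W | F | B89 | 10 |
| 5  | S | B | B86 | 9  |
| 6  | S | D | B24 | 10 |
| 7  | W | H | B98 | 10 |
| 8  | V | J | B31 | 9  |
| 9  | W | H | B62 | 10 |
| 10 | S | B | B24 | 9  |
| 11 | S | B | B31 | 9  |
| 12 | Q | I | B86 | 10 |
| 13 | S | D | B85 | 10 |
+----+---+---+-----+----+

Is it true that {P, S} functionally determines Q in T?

(P=S, S=9): rows 1, 5, 10, 11 → Q = B, B, B, B ✓
(P=W, S=10): rows 2, 4, 7, 9 → Q takes values {H, F} — violation
(P=V, S=9): rows 3, 8 → Q = J, J ✓
(P=S, S=10): rows 6, 13 → Q = D, D ✓
(P=Q, S=10): row 12 → Q = I ✓
Two rows agree on {P, S} but differ on Q, so {P, S} → Q does not hold.

No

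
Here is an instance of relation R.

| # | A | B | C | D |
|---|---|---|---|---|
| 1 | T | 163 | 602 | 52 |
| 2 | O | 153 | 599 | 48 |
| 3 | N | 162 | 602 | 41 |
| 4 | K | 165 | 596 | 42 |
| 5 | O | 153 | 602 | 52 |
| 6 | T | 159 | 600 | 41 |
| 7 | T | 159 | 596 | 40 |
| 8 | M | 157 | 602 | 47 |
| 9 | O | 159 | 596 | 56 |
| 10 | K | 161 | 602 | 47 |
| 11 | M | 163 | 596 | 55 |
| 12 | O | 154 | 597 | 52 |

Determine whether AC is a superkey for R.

All 12 rows have distinct AC values, so AC → (all attributes) holds and AC is a superkey.

Yes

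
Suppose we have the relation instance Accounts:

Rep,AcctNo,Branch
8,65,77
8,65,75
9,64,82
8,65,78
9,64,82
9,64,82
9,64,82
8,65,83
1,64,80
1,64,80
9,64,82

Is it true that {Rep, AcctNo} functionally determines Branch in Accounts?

No

(Rep=8, AcctNo=65): 4 rows → Branch takes values {77, 75, 78, 83} — violation
(Rep=9, AcctNo=64): 5 rows → Branch = 82, 82, 82, 82, 82 ✓
(Rep=1, AcctNo=64): 2 rows → Branch = 80, 80 ✓
Two rows agree on {Rep, AcctNo} but differ on Branch, so {Rep, AcctNo} -> Branch does not hold.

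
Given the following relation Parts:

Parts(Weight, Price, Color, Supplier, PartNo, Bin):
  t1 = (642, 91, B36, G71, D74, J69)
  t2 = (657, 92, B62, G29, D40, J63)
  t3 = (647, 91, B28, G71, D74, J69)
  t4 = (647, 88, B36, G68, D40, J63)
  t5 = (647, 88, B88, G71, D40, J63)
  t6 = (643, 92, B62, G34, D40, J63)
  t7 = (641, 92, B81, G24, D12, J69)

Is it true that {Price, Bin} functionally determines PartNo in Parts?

Yes

(Price=91, Bin=J69): rows 1, 3 → PartNo = D74, D74 ✓
(Price=92, Bin=J63): rows 2, 6 → PartNo = D40, D40 ✓
(Price=88, Bin=J63): rows 4, 5 → PartNo = D40, D40 ✓
(Price=92, Bin=J69): row 7 → PartNo = D12 ✓
Every {Price, Bin} value is associated with a single PartNo value, so {Price, Bin} -> PartNo holds.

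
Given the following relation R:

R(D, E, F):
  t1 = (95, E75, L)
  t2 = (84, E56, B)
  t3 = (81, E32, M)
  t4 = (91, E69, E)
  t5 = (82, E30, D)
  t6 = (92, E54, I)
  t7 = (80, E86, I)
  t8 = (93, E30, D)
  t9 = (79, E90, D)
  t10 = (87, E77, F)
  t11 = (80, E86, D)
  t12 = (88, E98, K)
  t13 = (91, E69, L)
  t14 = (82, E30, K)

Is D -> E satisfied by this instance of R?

Yes

D=95: row 1 → E = E75 ✓
D=84: row 2 → E = E56 ✓
D=81: row 3 → E = E32 ✓
D=91: rows 4, 13 → E = E69, E69 ✓
D=82: rows 5, 14 → E = E30, E30 ✓
D=92: row 6 → E = E54 ✓
D=80: rows 7, 11 → E = E86, E86 ✓
D=93: row 8 → E = E30 ✓
D=79: row 9 → E = E90 ✓
D=87: row 10 → E = E77 ✓
D=88: row 12 → E = E98 ✓
Every D value is associated with a single E value, so D -> E holds.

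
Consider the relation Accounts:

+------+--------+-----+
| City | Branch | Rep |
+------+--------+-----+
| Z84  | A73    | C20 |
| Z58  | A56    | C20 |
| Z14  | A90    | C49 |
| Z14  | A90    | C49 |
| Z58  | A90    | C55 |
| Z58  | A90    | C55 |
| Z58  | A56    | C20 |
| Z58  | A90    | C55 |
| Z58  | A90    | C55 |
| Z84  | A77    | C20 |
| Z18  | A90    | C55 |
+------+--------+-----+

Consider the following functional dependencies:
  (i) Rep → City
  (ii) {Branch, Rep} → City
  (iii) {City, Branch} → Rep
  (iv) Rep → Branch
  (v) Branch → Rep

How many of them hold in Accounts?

(i) Rep → City: Rep=C20: 4 rows → City takes values {Z84, Z58} — violation; Rep=C55: 5 rows → City takes values {Z58, Z18} — violation — fails.
(ii) {Branch, Rep} → City: (Branch=A90, Rep=C55): 5 rows → City takes values {Z58, Z18} — violation — fails.
(iii) {City, Branch} → Rep: every LHS value maps to a single RHS value — holds.
(iv) Rep → Branch: Rep=C20: 4 rows → Branch takes values {A73, A56, A77} — violation — fails.
(v) Branch → Rep: Branch=A90: 7 rows → Rep takes values {C49, C55} — violation — fails.
1 of the 5 dependencies holds.

1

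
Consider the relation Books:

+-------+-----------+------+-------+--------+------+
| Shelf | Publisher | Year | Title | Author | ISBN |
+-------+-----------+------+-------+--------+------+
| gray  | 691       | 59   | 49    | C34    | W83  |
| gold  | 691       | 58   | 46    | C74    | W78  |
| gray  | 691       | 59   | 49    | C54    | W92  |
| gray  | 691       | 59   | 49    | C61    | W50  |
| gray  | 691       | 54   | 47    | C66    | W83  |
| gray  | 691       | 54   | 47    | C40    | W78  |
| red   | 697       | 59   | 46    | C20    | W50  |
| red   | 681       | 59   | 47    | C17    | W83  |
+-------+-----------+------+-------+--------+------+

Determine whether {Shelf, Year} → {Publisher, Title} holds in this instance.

(Shelf=gray, Year=59): 3 rows → {Publisher,Title} = (691, 49), (691, 49), (691, 49) ✓
(Shelf=gold, Year=58): 1 row → {Publisher,Title} = (691, 46) ✓
(Shelf=gray, Year=54): 2 rows → {Publisher,Title} = (691, 47), (691, 47) ✓
(Shelf=red, Year=59): 2 rows → {Publisher,Title} takes values {(697, 46), (681, 47)} — violation
Two rows agree on {Shelf, Year} but differ on {Publisher, Title}, so {Shelf, Year} → {Publisher, Title} does not hold.

No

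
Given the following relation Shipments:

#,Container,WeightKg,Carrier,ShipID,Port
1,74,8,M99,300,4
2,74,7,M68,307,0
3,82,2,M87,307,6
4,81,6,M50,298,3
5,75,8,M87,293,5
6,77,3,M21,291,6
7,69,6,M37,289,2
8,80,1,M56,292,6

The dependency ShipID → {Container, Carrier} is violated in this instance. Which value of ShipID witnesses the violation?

307

ShipID=300: row 1 → {Container,Carrier} = (74, M99) ✓
ShipID=307: rows 2, 3 → {Container,Carrier} takes values {(74, M68), (82, M87)} — violation
ShipID=298: row 4 → {Container,Carrier} = (81, M50) ✓
ShipID=293: row 5 → {Container,Carrier} = (75, M87) ✓
ShipID=291: row 6 → {Container,Carrier} = (77, M21) ✓
ShipID=289: row 7 → {Container,Carrier} = (69, M37) ✓
ShipID=292: row 8 → {Container,Carrier} = (80, M56) ✓
The only ShipID value with inconsistent RHS is ShipID=307.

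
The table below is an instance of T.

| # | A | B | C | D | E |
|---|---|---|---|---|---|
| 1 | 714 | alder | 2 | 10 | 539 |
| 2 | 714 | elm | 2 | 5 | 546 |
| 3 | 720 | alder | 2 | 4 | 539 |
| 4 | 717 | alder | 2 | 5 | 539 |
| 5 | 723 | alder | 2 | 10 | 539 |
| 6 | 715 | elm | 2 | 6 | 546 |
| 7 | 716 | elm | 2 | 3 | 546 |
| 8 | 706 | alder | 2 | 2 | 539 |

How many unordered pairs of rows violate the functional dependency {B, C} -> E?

(B=alder, C=2): all 5 rows agree on E — 0 pairs.
(B=elm, C=2): all 3 rows agree on E — 0 pairs.

0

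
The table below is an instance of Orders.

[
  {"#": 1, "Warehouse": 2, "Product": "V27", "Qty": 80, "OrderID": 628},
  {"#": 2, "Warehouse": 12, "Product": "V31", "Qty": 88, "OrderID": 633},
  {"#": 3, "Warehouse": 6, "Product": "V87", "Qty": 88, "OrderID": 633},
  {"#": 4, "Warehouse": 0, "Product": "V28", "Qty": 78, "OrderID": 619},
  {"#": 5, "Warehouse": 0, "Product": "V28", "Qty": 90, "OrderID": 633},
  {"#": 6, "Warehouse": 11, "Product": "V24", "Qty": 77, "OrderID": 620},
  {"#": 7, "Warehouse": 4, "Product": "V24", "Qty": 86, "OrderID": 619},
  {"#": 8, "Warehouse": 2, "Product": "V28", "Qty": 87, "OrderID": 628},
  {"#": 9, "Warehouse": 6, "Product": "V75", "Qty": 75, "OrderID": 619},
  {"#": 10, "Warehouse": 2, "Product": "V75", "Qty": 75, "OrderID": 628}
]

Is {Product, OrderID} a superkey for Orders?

All 10 rows have distinct {Product, OrderID} values, so {Product, OrderID} → (all attributes) holds and {Product, OrderID} is a superkey.

Yes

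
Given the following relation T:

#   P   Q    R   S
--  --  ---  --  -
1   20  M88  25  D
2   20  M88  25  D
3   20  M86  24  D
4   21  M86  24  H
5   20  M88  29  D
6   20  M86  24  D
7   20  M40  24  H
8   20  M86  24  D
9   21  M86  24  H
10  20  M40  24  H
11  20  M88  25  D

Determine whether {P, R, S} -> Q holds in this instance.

(P=20, R=25, S=D): rows 1, 2, 11 → Q = M88, M88, M88 ✓
(P=20, R=24, S=D): rows 3, 6, 8 → Q = M86, M86, M86 ✓
(P=21, R=24, S=H): rows 4, 9 → Q = M86, M86 ✓
(P=20, R=29, S=D): row 5 → Q = M88 ✓
(P=20, R=24, S=H): rows 7, 10 → Q = M40, M40 ✓
Every {P, R, S} value is associated with a single Q value, so {P, R, S} -> Q holds.

Yes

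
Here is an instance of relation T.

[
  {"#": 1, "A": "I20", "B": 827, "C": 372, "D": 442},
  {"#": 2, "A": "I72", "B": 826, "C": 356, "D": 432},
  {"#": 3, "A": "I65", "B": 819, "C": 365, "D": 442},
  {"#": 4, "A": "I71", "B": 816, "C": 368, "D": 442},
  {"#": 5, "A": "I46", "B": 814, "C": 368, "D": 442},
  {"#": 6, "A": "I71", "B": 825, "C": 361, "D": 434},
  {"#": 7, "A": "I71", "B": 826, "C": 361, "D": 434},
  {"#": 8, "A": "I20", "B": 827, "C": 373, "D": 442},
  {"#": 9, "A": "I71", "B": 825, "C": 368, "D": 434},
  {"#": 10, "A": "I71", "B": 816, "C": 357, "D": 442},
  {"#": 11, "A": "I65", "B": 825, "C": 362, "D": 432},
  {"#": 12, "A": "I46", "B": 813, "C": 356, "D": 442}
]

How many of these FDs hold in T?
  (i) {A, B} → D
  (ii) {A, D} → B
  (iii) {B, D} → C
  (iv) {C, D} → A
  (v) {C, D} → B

(i) {A, B} → D: every LHS value maps to a single RHS value — holds.
(ii) {A, D} → B: (A=I46, D=442): rows 5, 12 → B takes values {814, 813} — violation; (A=I71, D=434): rows 6, 7, 9 → B takes values {825, 826} — violation — fails.
(iii) {B, D} → C: (B=827, D=442): rows 1, 8 → C takes values {372, 373} — violation; (B=816, D=442): rows 4, 10 → C takes values {368, 357} — violation; (B=825, D=434): rows 6, 9 → C takes values {361, 368} — violation — fails.
(iv) {C, D} → A: (C=368, D=442): rows 4, 5 → A takes values {I71, I46} — violation — fails.
(v) {C, D} → B: (C=368, D=442): rows 4, 5 → B takes values {816, 814} — violation; (C=361, D=434): rows 6, 7 → B takes values {825, 826} — violation — fails.
1 of the 5 dependencies holds.

1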